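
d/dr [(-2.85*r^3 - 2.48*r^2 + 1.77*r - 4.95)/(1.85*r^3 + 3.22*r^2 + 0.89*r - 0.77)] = (-4.589*r^4 - 11.622*r^3 + 26.1494*r^2 + 35.6972*r + 3.0426)/(3.4225*r^6 + 11.914*r^5 + 13.6614*r^4 + 2.8826*r^3 - 4.1667*r^2 - 1.3706*r + 0.5929)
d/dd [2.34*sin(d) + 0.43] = 2.34*cos(d)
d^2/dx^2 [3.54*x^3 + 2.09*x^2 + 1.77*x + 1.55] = 21.24*x + 4.18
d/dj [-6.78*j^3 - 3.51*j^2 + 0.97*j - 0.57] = -20.34*j^2 - 7.02*j + 0.97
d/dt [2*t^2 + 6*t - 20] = 4*t + 6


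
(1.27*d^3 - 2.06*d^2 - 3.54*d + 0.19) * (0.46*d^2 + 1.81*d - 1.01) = 0.5842*d^5 + 1.3511*d^4 - 6.6397*d^3 - 4.2394*d^2 + 3.9193*d - 0.1919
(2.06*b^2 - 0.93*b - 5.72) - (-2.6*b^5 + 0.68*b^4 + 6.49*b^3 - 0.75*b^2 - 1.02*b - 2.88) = 2.6*b^5 - 0.68*b^4 - 6.49*b^3 + 2.81*b^2 + 0.09*b - 2.84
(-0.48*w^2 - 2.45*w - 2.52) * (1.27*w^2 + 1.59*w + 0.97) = -0.6096*w^4 - 3.8747*w^3 - 7.5615*w^2 - 6.3833*w - 2.4444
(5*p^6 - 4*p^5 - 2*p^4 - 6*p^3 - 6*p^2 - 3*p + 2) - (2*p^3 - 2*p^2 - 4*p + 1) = 5*p^6 - 4*p^5 - 2*p^4 - 8*p^3 - 4*p^2 + p + 1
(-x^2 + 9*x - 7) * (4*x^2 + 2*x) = -4*x^4 + 34*x^3 - 10*x^2 - 14*x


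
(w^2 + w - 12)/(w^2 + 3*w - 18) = (w + 4)/(w + 6)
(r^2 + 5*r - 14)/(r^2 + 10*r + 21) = (r - 2)/(r + 3)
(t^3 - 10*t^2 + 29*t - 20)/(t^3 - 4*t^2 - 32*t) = (-t^3 + 10*t^2 - 29*t + 20)/(t*(-t^2 + 4*t + 32))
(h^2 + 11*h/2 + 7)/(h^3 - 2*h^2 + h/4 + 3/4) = 2*(2*h^2 + 11*h + 14)/(4*h^3 - 8*h^2 + h + 3)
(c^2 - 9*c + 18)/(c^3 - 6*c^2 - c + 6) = (c - 3)/(c^2 - 1)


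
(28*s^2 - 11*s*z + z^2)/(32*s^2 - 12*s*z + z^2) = (-7*s + z)/(-8*s + z)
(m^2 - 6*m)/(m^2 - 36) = m/(m + 6)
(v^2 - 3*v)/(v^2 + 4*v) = (v - 3)/(v + 4)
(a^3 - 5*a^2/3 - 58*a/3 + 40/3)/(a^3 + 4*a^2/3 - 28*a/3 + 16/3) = (a - 5)/(a - 2)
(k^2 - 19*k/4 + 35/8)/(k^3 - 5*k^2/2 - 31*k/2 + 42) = (k - 5/4)/(k^2 + k - 12)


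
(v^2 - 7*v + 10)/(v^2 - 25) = (v - 2)/(v + 5)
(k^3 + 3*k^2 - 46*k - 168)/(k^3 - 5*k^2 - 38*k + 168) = (k + 4)/(k - 4)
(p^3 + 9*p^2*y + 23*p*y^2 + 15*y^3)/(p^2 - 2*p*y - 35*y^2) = (-p^2 - 4*p*y - 3*y^2)/(-p + 7*y)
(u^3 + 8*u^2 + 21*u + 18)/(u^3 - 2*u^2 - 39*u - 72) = (u + 2)/(u - 8)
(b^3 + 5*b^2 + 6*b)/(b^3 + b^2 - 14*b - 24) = b/(b - 4)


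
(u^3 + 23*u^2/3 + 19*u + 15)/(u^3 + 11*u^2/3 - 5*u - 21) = (3*u + 5)/(3*u - 7)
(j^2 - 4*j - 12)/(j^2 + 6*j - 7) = (j^2 - 4*j - 12)/(j^2 + 6*j - 7)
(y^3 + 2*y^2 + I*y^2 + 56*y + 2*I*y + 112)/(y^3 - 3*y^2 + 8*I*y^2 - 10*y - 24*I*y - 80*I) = (y - 7*I)/(y - 5)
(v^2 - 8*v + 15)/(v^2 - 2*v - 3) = (v - 5)/(v + 1)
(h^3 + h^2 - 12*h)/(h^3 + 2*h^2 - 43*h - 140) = h*(h - 3)/(h^2 - 2*h - 35)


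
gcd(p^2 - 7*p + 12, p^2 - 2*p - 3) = p - 3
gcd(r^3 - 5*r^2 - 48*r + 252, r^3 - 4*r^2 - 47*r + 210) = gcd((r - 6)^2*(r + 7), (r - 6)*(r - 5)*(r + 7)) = r^2 + r - 42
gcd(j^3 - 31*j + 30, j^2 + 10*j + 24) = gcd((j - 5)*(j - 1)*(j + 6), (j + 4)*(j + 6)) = j + 6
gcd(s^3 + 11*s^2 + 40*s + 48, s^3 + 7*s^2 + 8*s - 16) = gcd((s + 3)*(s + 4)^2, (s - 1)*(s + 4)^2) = s^2 + 8*s + 16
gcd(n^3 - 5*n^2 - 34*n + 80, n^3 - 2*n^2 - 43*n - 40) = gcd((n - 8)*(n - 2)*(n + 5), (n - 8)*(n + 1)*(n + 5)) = n^2 - 3*n - 40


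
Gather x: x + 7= x + 7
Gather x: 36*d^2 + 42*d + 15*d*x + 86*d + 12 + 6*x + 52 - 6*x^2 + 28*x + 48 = 36*d^2 + 128*d - 6*x^2 + x*(15*d + 34) + 112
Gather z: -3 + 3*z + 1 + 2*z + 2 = 5*z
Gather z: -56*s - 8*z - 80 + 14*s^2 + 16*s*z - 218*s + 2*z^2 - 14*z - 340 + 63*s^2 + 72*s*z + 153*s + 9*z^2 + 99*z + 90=77*s^2 - 121*s + 11*z^2 + z*(88*s + 77) - 330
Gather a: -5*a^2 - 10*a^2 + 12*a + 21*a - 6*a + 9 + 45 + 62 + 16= -15*a^2 + 27*a + 132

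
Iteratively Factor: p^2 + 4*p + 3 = (p + 1)*(p + 3)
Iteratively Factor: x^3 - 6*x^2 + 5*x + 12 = (x - 3)*(x^2 - 3*x - 4) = (x - 3)*(x + 1)*(x - 4)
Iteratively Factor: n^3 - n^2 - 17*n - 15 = (n + 3)*(n^2 - 4*n - 5) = (n + 1)*(n + 3)*(n - 5)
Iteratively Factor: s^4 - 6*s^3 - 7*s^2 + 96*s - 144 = (s - 3)*(s^3 - 3*s^2 - 16*s + 48) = (s - 4)*(s - 3)*(s^2 + s - 12) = (s - 4)*(s - 3)^2*(s + 4)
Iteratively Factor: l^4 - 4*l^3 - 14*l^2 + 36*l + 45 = (l - 3)*(l^3 - l^2 - 17*l - 15) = (l - 3)*(l + 1)*(l^2 - 2*l - 15) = (l - 3)*(l + 1)*(l + 3)*(l - 5)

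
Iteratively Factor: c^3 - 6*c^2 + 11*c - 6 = (c - 1)*(c^2 - 5*c + 6) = (c - 3)*(c - 1)*(c - 2)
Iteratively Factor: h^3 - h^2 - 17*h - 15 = (h + 3)*(h^2 - 4*h - 5) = (h - 5)*(h + 3)*(h + 1)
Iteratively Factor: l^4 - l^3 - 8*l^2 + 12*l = (l)*(l^3 - l^2 - 8*l + 12) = l*(l + 3)*(l^2 - 4*l + 4) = l*(l - 2)*(l + 3)*(l - 2)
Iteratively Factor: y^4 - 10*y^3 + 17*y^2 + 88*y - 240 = (y + 3)*(y^3 - 13*y^2 + 56*y - 80) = (y - 4)*(y + 3)*(y^2 - 9*y + 20) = (y - 5)*(y - 4)*(y + 3)*(y - 4)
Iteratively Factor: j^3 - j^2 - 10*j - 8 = (j + 2)*(j^2 - 3*j - 4) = (j + 1)*(j + 2)*(j - 4)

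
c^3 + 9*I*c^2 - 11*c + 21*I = (c - I)*(c + 3*I)*(c + 7*I)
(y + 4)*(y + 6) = y^2 + 10*y + 24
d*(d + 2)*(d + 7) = d^3 + 9*d^2 + 14*d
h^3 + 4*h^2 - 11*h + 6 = (h - 1)^2*(h + 6)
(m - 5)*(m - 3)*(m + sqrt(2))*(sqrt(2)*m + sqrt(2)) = sqrt(2)*m^4 - 7*sqrt(2)*m^3 + 2*m^3 - 14*m^2 + 7*sqrt(2)*m^2 + 14*m + 15*sqrt(2)*m + 30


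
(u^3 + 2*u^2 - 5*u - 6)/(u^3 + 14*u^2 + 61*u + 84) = (u^2 - u - 2)/(u^2 + 11*u + 28)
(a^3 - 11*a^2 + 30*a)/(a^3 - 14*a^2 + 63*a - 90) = a/(a - 3)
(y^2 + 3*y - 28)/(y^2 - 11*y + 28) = (y + 7)/(y - 7)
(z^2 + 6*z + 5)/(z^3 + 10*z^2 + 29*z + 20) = 1/(z + 4)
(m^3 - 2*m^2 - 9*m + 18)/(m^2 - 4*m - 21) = (m^2 - 5*m + 6)/(m - 7)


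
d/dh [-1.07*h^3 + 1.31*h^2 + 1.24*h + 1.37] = -3.21*h^2 + 2.62*h + 1.24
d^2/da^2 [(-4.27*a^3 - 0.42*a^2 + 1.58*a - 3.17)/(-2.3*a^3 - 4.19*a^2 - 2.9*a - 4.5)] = (-77.8563800000002*a^6 - 221.0346*a^5 - 437.26956*a^4 + 294.123424*a^3 + 943.842822*a^2 + 731.80542*a - 7.97330000000002)/(12.167*a^9 + 66.4953*a^8 + 167.16009*a^7 + 312.658859*a^6 + 470.96607*a^5 + 522.81105*a^4 + 492.191*a^3 + 368.0775*a^2 + 176.175*a + 91.125)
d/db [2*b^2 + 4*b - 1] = 4*b + 4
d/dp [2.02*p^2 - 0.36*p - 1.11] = 4.04*p - 0.36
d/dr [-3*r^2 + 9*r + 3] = 9 - 6*r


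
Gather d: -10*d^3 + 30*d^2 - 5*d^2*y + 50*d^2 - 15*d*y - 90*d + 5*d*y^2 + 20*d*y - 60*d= -10*d^3 + d^2*(80 - 5*y) + d*(5*y^2 + 5*y - 150)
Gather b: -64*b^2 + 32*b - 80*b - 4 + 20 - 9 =-64*b^2 - 48*b + 7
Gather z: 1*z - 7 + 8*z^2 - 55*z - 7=8*z^2 - 54*z - 14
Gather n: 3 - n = 3 - n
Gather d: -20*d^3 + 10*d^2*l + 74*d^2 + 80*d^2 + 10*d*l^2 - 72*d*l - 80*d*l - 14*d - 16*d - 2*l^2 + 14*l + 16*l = -20*d^3 + d^2*(10*l + 154) + d*(10*l^2 - 152*l - 30) - 2*l^2 + 30*l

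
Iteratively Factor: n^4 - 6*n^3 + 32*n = (n - 4)*(n^3 - 2*n^2 - 8*n) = n*(n - 4)*(n^2 - 2*n - 8) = n*(n - 4)^2*(n + 2)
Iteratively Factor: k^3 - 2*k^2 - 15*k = (k - 5)*(k^2 + 3*k) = k*(k - 5)*(k + 3)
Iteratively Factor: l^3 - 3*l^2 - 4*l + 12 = (l - 3)*(l^2 - 4) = (l - 3)*(l - 2)*(l + 2)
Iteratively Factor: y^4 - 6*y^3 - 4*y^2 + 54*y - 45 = (y + 3)*(y^3 - 9*y^2 + 23*y - 15) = (y - 5)*(y + 3)*(y^2 - 4*y + 3) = (y - 5)*(y - 3)*(y + 3)*(y - 1)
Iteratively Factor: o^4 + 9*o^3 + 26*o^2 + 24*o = (o)*(o^3 + 9*o^2 + 26*o + 24) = o*(o + 2)*(o^2 + 7*o + 12) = o*(o + 2)*(o + 3)*(o + 4)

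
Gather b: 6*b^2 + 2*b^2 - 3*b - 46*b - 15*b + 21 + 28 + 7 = 8*b^2 - 64*b + 56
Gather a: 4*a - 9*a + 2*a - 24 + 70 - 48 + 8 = 6 - 3*a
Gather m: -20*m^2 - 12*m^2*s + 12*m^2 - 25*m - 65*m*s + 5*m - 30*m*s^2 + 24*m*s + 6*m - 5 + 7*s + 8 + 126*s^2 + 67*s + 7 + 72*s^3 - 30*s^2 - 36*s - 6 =m^2*(-12*s - 8) + m*(-30*s^2 - 41*s - 14) + 72*s^3 + 96*s^2 + 38*s + 4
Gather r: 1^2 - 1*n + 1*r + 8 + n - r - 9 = 0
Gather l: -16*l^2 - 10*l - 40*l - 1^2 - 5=-16*l^2 - 50*l - 6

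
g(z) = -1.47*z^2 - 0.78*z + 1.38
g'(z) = -2.94*z - 0.78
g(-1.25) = 0.06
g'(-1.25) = 2.90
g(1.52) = -3.20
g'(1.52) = -5.25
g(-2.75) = -7.59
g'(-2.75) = 7.30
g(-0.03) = 1.40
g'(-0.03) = -0.69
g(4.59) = -33.17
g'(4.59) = -14.27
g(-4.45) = -24.26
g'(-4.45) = 12.30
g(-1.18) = 0.25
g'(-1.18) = 2.69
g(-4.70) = -27.43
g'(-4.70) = 13.04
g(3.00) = -14.19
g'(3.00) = -9.60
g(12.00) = -219.66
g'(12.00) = -36.06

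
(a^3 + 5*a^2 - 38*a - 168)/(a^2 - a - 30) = (a^2 + 11*a + 28)/(a + 5)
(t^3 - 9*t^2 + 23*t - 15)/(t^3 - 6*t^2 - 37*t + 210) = (t^2 - 4*t + 3)/(t^2 - t - 42)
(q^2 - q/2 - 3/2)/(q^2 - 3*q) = (2*q^2 - q - 3)/(2*q*(q - 3))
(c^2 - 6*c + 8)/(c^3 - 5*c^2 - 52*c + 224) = (c - 2)/(c^2 - c - 56)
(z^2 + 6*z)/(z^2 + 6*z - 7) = z*(z + 6)/(z^2 + 6*z - 7)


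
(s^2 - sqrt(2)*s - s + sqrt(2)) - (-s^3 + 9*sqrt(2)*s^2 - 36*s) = s^3 - 9*sqrt(2)*s^2 + s^2 - sqrt(2)*s + 35*s + sqrt(2)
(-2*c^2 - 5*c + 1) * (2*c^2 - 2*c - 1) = -4*c^4 - 6*c^3 + 14*c^2 + 3*c - 1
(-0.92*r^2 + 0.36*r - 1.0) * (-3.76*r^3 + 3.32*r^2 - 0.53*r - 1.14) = 3.4592*r^5 - 4.408*r^4 + 5.4428*r^3 - 2.462*r^2 + 0.1196*r + 1.14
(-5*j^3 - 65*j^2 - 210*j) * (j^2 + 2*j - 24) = -5*j^5 - 75*j^4 - 220*j^3 + 1140*j^2 + 5040*j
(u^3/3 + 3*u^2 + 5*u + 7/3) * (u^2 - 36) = u^5/3 + 3*u^4 - 7*u^3 - 317*u^2/3 - 180*u - 84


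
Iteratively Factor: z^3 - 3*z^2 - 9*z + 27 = (z + 3)*(z^2 - 6*z + 9) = (z - 3)*(z + 3)*(z - 3)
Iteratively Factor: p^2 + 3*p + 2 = (p + 1)*(p + 2)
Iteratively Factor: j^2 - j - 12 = (j - 4)*(j + 3)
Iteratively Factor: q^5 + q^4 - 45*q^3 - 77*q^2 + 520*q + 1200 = (q + 4)*(q^4 - 3*q^3 - 33*q^2 + 55*q + 300) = (q - 5)*(q + 4)*(q^3 + 2*q^2 - 23*q - 60) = (q - 5)*(q + 3)*(q + 4)*(q^2 - q - 20) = (q - 5)*(q + 3)*(q + 4)^2*(q - 5)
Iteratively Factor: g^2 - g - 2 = (g + 1)*(g - 2)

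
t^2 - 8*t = t*(t - 8)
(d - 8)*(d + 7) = d^2 - d - 56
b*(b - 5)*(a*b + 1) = a*b^3 - 5*a*b^2 + b^2 - 5*b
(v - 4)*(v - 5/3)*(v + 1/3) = v^3 - 16*v^2/3 + 43*v/9 + 20/9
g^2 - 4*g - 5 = (g - 5)*(g + 1)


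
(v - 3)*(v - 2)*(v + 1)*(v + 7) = v^4 + 3*v^3 - 27*v^2 + 13*v + 42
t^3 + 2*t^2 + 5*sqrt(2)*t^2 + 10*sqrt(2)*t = t*(t + 2)*(t + 5*sqrt(2))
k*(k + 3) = k^2 + 3*k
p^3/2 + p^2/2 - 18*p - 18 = (p/2 + 1/2)*(p - 6)*(p + 6)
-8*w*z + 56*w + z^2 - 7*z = (-8*w + z)*(z - 7)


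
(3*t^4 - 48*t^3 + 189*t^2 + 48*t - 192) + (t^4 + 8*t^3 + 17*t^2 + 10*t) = 4*t^4 - 40*t^3 + 206*t^2 + 58*t - 192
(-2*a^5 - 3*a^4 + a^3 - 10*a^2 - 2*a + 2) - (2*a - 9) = -2*a^5 - 3*a^4 + a^3 - 10*a^2 - 4*a + 11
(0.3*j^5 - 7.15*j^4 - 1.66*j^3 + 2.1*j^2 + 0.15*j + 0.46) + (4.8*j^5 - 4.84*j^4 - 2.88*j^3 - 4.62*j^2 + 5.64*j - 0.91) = 5.1*j^5 - 11.99*j^4 - 4.54*j^3 - 2.52*j^2 + 5.79*j - 0.45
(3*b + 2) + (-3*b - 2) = 0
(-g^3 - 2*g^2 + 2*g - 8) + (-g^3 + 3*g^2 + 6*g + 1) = -2*g^3 + g^2 + 8*g - 7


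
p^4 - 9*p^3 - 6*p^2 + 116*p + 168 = (p - 7)*(p - 6)*(p + 2)^2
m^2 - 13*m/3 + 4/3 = (m - 4)*(m - 1/3)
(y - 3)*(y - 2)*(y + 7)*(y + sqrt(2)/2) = y^4 + sqrt(2)*y^3/2 + 2*y^3 - 29*y^2 + sqrt(2)*y^2 - 29*sqrt(2)*y/2 + 42*y + 21*sqrt(2)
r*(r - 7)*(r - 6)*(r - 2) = r^4 - 15*r^3 + 68*r^2 - 84*r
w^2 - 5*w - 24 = (w - 8)*(w + 3)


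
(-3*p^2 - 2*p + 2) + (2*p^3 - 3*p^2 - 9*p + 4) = 2*p^3 - 6*p^2 - 11*p + 6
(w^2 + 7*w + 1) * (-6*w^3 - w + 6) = -6*w^5 - 42*w^4 - 7*w^3 - w^2 + 41*w + 6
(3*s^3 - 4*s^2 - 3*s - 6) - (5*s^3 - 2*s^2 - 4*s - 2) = -2*s^3 - 2*s^2 + s - 4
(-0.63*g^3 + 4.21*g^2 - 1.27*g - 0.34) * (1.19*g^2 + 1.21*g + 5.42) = -0.7497*g^5 + 4.2476*g^4 + 0.1682*g^3 + 20.8769*g^2 - 7.2948*g - 1.8428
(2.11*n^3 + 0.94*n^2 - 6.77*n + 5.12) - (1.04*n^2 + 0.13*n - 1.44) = 2.11*n^3 - 0.1*n^2 - 6.9*n + 6.56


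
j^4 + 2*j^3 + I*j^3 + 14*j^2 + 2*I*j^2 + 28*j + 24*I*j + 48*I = (j + 2)*(j - 4*I)*(j + 2*I)*(j + 3*I)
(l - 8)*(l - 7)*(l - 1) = l^3 - 16*l^2 + 71*l - 56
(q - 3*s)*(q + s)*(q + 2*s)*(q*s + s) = q^4*s + q^3*s - 7*q^2*s^3 - 6*q*s^4 - 7*q*s^3 - 6*s^4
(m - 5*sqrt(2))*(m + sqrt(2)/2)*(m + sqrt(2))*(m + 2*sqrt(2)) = m^4 - 3*sqrt(2)*m^3/2 - 28*m^2 - 33*sqrt(2)*m - 20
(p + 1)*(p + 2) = p^2 + 3*p + 2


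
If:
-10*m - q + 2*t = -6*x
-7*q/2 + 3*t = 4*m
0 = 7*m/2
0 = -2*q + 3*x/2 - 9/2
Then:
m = 0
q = -27/14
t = -9/4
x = 3/7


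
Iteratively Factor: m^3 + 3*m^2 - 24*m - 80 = (m + 4)*(m^2 - m - 20) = (m - 5)*(m + 4)*(m + 4)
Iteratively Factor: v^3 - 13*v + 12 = (v - 3)*(v^2 + 3*v - 4) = (v - 3)*(v + 4)*(v - 1)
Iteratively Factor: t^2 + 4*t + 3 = (t + 1)*(t + 3)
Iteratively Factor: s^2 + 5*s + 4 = (s + 4)*(s + 1)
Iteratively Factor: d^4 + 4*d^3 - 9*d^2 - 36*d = (d + 3)*(d^3 + d^2 - 12*d) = (d - 3)*(d + 3)*(d^2 + 4*d) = d*(d - 3)*(d + 3)*(d + 4)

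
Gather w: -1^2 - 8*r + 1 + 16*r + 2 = 8*r + 2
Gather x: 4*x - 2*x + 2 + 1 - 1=2*x + 2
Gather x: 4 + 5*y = 5*y + 4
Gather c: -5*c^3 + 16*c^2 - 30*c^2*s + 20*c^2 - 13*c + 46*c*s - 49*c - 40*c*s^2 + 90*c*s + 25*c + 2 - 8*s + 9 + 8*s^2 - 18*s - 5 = -5*c^3 + c^2*(36 - 30*s) + c*(-40*s^2 + 136*s - 37) + 8*s^2 - 26*s + 6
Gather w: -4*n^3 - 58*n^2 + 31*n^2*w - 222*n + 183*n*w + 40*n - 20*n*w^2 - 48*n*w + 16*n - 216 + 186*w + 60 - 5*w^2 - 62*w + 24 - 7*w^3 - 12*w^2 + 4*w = -4*n^3 - 58*n^2 - 166*n - 7*w^3 + w^2*(-20*n - 17) + w*(31*n^2 + 135*n + 128) - 132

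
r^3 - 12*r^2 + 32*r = r*(r - 8)*(r - 4)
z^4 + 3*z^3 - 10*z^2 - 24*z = z*(z - 3)*(z + 2)*(z + 4)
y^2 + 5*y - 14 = (y - 2)*(y + 7)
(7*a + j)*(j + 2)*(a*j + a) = 7*a^2*j^2 + 21*a^2*j + 14*a^2 + a*j^3 + 3*a*j^2 + 2*a*j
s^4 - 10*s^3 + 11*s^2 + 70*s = s*(s - 7)*(s - 5)*(s + 2)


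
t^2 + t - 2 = (t - 1)*(t + 2)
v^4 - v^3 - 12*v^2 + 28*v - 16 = (v - 2)^2*(v - 1)*(v + 4)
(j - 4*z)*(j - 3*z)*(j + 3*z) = j^3 - 4*j^2*z - 9*j*z^2 + 36*z^3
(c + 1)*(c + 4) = c^2 + 5*c + 4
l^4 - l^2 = l^2*(l - 1)*(l + 1)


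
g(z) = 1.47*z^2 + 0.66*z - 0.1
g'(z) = 2.94*z + 0.66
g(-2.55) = 7.78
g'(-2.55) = -6.84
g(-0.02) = -0.11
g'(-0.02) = 0.60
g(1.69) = 5.21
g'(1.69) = 5.63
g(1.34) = 3.42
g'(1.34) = 4.60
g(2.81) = 13.36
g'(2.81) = 8.92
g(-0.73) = 0.20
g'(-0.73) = -1.49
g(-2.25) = 5.86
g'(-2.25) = -5.96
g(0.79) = 1.34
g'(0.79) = 2.98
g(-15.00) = 320.75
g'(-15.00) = -43.44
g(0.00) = -0.10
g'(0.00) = 0.66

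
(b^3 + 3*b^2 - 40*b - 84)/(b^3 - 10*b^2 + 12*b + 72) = (b + 7)/(b - 6)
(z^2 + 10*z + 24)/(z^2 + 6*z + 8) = (z + 6)/(z + 2)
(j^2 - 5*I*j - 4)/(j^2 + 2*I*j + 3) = (j - 4*I)/(j + 3*I)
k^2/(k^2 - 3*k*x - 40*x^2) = -k^2/(-k^2 + 3*k*x + 40*x^2)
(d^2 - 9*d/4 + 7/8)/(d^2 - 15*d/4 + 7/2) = (d - 1/2)/(d - 2)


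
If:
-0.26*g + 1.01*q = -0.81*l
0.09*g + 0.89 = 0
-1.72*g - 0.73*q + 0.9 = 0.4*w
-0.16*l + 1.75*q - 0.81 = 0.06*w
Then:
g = -9.89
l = -4.98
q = 1.45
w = 42.12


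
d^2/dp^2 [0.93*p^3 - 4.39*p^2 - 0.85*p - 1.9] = 5.58*p - 8.78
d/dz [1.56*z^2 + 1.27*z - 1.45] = 3.12*z + 1.27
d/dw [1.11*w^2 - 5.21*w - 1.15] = 2.22*w - 5.21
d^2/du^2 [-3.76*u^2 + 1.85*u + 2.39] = -7.52000000000000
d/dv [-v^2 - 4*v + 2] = -2*v - 4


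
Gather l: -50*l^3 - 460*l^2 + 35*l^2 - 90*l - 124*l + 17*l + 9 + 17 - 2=-50*l^3 - 425*l^2 - 197*l + 24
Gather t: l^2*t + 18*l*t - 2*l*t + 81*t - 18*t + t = t*(l^2 + 16*l + 64)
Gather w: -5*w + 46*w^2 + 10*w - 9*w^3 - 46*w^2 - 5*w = -9*w^3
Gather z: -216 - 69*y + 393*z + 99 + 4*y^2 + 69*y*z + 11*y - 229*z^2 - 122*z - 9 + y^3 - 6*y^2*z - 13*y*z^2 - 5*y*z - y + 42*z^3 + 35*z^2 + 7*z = y^3 + 4*y^2 - 59*y + 42*z^3 + z^2*(-13*y - 194) + z*(-6*y^2 + 64*y + 278) - 126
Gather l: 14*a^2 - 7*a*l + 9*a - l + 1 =14*a^2 + 9*a + l*(-7*a - 1) + 1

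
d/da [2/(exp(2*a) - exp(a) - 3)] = (2 - 4*exp(a))*exp(a)/(-exp(2*a) + exp(a) + 3)^2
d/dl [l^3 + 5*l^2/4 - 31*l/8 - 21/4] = 3*l^2 + 5*l/2 - 31/8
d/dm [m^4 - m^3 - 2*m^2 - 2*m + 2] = 4*m^3 - 3*m^2 - 4*m - 2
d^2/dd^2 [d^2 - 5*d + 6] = 2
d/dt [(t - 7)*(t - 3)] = 2*t - 10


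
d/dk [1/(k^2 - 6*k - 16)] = 2*(3 - k)/(-k^2 + 6*k + 16)^2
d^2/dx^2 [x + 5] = 0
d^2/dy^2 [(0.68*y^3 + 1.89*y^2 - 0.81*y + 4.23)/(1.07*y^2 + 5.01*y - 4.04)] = (8.88178419700125e-16*y^5 + 7.105427357601e-15*y^4 + 17.89696*y^3 - 4.50271799999999*y^2 + 181.637886*y + 277.823934)/(1.225043*y^6 + 17.207847*y^5 + 66.695133*y^4 - 4.19186700000003*y^3 - 251.820876*y^2 + 245.313648*y - 65.939264)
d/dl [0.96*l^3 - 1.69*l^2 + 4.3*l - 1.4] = 2.88*l^2 - 3.38*l + 4.3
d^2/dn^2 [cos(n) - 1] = -cos(n)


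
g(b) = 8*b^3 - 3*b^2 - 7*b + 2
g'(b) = 24*b^2 - 6*b - 7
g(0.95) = -0.50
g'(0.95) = 8.96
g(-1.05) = -3.22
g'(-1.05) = 25.76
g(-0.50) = 3.75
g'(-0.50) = 2.00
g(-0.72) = 2.50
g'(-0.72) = 9.76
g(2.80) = 134.50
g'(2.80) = 164.36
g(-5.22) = -1181.10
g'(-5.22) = 678.28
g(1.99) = 39.23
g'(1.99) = 76.10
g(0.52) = -1.33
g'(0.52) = -3.63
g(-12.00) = -14170.00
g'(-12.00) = 3521.00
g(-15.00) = -27568.00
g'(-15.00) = 5483.00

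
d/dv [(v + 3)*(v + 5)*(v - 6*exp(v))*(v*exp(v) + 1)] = (v + 1)*(v + 3)*(v + 5)*(v - 6*exp(v))*exp(v) - (v + 3)*(v + 5)*(v*exp(v) + 1)*(6*exp(v) - 1) + (v + 3)*(v - 6*exp(v))*(v*exp(v) + 1) + (v + 5)*(v - 6*exp(v))*(v*exp(v) + 1)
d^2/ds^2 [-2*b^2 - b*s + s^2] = 2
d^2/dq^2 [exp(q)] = exp(q)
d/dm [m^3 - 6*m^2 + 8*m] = 3*m^2 - 12*m + 8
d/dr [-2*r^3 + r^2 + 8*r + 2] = -6*r^2 + 2*r + 8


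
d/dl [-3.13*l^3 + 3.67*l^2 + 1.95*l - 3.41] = -9.39*l^2 + 7.34*l + 1.95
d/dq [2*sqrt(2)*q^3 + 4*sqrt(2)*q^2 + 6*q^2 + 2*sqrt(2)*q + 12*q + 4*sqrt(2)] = 6*sqrt(2)*q^2 + 8*sqrt(2)*q + 12*q + 2*sqrt(2) + 12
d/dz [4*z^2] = 8*z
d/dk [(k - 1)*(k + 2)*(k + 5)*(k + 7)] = 4*k^3 + 39*k^2 + 90*k + 11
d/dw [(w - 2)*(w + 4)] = 2*w + 2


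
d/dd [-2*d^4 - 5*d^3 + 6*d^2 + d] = -8*d^3 - 15*d^2 + 12*d + 1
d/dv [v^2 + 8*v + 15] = 2*v + 8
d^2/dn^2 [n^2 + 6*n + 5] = 2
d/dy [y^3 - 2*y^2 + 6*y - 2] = 3*y^2 - 4*y + 6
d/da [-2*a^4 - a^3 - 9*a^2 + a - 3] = -8*a^3 - 3*a^2 - 18*a + 1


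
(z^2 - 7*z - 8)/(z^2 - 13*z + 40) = (z + 1)/(z - 5)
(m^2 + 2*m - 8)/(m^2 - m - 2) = (m + 4)/(m + 1)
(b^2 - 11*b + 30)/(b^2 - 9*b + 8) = (b^2 - 11*b + 30)/(b^2 - 9*b + 8)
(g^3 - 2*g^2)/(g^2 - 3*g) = g*(g - 2)/(g - 3)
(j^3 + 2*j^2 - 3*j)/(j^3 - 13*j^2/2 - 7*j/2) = 2*(-j^2 - 2*j + 3)/(-2*j^2 + 13*j + 7)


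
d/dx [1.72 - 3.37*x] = -3.37000000000000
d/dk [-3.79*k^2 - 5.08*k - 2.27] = -7.58*k - 5.08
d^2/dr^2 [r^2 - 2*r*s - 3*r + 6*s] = 2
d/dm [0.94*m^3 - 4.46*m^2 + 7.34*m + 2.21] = 2.82*m^2 - 8.92*m + 7.34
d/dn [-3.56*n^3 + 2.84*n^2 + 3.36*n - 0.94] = -10.68*n^2 + 5.68*n + 3.36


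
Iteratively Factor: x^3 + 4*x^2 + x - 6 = (x + 3)*(x^2 + x - 2) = (x - 1)*(x + 3)*(x + 2)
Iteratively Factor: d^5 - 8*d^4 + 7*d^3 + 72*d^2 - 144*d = (d + 3)*(d^4 - 11*d^3 + 40*d^2 - 48*d) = (d - 3)*(d + 3)*(d^3 - 8*d^2 + 16*d) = (d - 4)*(d - 3)*(d + 3)*(d^2 - 4*d) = d*(d - 4)*(d - 3)*(d + 3)*(d - 4)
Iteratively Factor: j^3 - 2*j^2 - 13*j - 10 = (j - 5)*(j^2 + 3*j + 2) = (j - 5)*(j + 2)*(j + 1)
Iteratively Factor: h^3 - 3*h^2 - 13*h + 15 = (h - 5)*(h^2 + 2*h - 3) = (h - 5)*(h + 3)*(h - 1)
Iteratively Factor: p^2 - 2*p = (p - 2)*(p)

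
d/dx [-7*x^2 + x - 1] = 1 - 14*x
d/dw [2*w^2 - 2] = 4*w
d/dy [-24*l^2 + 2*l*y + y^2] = 2*l + 2*y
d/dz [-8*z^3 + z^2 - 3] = 2*z*(1 - 12*z)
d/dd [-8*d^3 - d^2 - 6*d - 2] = -24*d^2 - 2*d - 6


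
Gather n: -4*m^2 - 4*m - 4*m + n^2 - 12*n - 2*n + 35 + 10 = -4*m^2 - 8*m + n^2 - 14*n + 45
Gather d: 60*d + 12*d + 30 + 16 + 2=72*d + 48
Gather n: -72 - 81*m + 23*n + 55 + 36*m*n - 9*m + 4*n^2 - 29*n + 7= -90*m + 4*n^2 + n*(36*m - 6) - 10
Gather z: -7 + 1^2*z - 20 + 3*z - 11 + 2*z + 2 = 6*z - 36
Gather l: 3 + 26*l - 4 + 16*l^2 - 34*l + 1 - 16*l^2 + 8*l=0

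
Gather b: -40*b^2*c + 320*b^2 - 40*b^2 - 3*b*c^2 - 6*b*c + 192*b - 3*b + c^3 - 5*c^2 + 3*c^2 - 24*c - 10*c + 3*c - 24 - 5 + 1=b^2*(280 - 40*c) + b*(-3*c^2 - 6*c + 189) + c^3 - 2*c^2 - 31*c - 28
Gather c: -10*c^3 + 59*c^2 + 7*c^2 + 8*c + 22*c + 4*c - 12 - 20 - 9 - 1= -10*c^3 + 66*c^2 + 34*c - 42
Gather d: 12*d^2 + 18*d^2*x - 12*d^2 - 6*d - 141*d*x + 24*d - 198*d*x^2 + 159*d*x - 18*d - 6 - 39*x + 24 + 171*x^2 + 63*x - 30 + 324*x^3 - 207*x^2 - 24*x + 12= 18*d^2*x + d*(-198*x^2 + 18*x) + 324*x^3 - 36*x^2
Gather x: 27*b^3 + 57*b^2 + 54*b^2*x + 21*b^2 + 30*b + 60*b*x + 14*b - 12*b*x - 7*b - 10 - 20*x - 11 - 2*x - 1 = 27*b^3 + 78*b^2 + 37*b + x*(54*b^2 + 48*b - 22) - 22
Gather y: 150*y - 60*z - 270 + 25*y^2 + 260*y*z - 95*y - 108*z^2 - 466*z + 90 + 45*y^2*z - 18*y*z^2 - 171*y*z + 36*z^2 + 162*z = y^2*(45*z + 25) + y*(-18*z^2 + 89*z + 55) - 72*z^2 - 364*z - 180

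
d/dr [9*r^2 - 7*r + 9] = 18*r - 7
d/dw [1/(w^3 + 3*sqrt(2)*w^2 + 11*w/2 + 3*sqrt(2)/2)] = 2*(-6*w^2 - 12*sqrt(2)*w - 11)/(2*w^3 + 6*sqrt(2)*w^2 + 11*w + 3*sqrt(2))^2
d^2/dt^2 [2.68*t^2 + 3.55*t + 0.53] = 5.36000000000000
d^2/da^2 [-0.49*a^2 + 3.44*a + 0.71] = -0.980000000000000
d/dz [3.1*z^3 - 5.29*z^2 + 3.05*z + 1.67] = 9.3*z^2 - 10.58*z + 3.05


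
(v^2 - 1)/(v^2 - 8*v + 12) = (v^2 - 1)/(v^2 - 8*v + 12)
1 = 1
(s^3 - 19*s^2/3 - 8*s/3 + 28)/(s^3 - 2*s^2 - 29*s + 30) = (3*s^2 - s - 14)/(3*(s^2 + 4*s - 5))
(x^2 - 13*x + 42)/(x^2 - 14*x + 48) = (x - 7)/(x - 8)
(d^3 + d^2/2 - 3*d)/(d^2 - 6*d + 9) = d*(2*d^2 + d - 6)/(2*(d^2 - 6*d + 9))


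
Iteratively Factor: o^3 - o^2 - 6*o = (o + 2)*(o^2 - 3*o) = o*(o + 2)*(o - 3)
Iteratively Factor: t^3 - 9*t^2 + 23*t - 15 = (t - 3)*(t^2 - 6*t + 5) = (t - 5)*(t - 3)*(t - 1)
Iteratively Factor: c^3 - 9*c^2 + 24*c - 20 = (c - 5)*(c^2 - 4*c + 4) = (c - 5)*(c - 2)*(c - 2)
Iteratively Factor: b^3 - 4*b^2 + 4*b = (b)*(b^2 - 4*b + 4) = b*(b - 2)*(b - 2)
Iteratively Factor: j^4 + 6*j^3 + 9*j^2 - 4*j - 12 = (j + 3)*(j^3 + 3*j^2 - 4) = (j + 2)*(j + 3)*(j^2 + j - 2) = (j - 1)*(j + 2)*(j + 3)*(j + 2)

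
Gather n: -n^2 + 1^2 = 1 - n^2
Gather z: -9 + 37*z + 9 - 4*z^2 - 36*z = -4*z^2 + z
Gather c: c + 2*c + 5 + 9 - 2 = 3*c + 12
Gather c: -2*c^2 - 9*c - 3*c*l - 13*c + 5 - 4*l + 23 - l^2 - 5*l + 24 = -2*c^2 + c*(-3*l - 22) - l^2 - 9*l + 52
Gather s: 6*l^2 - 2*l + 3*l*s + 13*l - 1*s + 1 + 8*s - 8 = 6*l^2 + 11*l + s*(3*l + 7) - 7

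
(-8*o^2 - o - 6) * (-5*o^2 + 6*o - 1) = 40*o^4 - 43*o^3 + 32*o^2 - 35*o + 6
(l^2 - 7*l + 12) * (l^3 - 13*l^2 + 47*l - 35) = l^5 - 20*l^4 + 150*l^3 - 520*l^2 + 809*l - 420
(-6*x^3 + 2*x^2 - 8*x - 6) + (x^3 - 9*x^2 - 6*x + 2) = -5*x^3 - 7*x^2 - 14*x - 4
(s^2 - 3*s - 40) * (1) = s^2 - 3*s - 40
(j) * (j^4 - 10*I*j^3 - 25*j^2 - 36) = j^5 - 10*I*j^4 - 25*j^3 - 36*j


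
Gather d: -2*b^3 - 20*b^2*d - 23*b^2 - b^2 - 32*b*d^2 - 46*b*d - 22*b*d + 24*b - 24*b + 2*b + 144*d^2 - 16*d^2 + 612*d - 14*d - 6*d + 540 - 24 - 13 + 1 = -2*b^3 - 24*b^2 + 2*b + d^2*(128 - 32*b) + d*(-20*b^2 - 68*b + 592) + 504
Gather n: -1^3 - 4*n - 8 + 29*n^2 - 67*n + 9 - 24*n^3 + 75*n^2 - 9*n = -24*n^3 + 104*n^2 - 80*n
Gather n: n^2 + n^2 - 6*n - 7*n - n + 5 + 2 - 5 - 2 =2*n^2 - 14*n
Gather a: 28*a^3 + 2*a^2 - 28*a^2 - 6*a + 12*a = 28*a^3 - 26*a^2 + 6*a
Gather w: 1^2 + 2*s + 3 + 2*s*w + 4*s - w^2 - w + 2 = 6*s - w^2 + w*(2*s - 1) + 6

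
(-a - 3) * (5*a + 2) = -5*a^2 - 17*a - 6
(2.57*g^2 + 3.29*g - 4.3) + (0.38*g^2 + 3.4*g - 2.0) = 2.95*g^2 + 6.69*g - 6.3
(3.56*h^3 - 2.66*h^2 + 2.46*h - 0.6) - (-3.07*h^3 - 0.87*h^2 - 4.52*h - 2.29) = 6.63*h^3 - 1.79*h^2 + 6.98*h + 1.69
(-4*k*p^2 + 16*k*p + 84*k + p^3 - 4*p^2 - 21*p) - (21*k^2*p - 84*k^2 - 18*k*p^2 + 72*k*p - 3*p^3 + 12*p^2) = -21*k^2*p + 84*k^2 + 14*k*p^2 - 56*k*p + 84*k + 4*p^3 - 16*p^2 - 21*p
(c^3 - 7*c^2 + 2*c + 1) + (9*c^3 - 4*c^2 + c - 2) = 10*c^3 - 11*c^2 + 3*c - 1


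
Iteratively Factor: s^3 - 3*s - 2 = (s - 2)*(s^2 + 2*s + 1) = (s - 2)*(s + 1)*(s + 1)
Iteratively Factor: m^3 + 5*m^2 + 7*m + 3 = (m + 1)*(m^2 + 4*m + 3) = (m + 1)*(m + 3)*(m + 1)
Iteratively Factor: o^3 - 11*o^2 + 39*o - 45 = (o - 5)*(o^2 - 6*o + 9) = (o - 5)*(o - 3)*(o - 3)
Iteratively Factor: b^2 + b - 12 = (b + 4)*(b - 3)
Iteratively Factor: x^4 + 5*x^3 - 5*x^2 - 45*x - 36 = (x + 1)*(x^3 + 4*x^2 - 9*x - 36) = (x + 1)*(x + 3)*(x^2 + x - 12) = (x - 3)*(x + 1)*(x + 3)*(x + 4)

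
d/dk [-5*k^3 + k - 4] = 1 - 15*k^2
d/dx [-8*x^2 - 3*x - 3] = -16*x - 3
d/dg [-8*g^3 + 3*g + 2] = 3 - 24*g^2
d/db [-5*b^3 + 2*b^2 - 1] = b*(4 - 15*b)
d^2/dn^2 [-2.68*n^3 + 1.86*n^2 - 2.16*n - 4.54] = 3.72 - 16.08*n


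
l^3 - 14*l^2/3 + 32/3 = (l - 4)*(l - 2)*(l + 4/3)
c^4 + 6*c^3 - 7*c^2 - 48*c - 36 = (c - 3)*(c + 1)*(c + 2)*(c + 6)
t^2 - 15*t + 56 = (t - 8)*(t - 7)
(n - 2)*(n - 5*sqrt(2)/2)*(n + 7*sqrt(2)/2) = n^3 - 2*n^2 + sqrt(2)*n^2 - 35*n/2 - 2*sqrt(2)*n + 35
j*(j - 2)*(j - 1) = j^3 - 3*j^2 + 2*j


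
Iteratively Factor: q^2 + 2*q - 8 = (q + 4)*(q - 2)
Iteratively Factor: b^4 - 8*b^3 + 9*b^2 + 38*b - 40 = (b - 5)*(b^3 - 3*b^2 - 6*b + 8) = (b - 5)*(b - 4)*(b^2 + b - 2) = (b - 5)*(b - 4)*(b + 2)*(b - 1)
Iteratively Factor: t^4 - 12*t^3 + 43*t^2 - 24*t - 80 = (t - 4)*(t^3 - 8*t^2 + 11*t + 20) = (t - 4)*(t + 1)*(t^2 - 9*t + 20) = (t - 4)^2*(t + 1)*(t - 5)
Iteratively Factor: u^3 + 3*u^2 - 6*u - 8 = (u + 1)*(u^2 + 2*u - 8) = (u - 2)*(u + 1)*(u + 4)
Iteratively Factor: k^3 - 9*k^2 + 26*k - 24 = (k - 4)*(k^2 - 5*k + 6) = (k - 4)*(k - 2)*(k - 3)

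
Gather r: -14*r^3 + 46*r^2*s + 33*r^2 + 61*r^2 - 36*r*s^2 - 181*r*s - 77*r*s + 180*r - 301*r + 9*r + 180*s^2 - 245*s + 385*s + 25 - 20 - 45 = -14*r^3 + r^2*(46*s + 94) + r*(-36*s^2 - 258*s - 112) + 180*s^2 + 140*s - 40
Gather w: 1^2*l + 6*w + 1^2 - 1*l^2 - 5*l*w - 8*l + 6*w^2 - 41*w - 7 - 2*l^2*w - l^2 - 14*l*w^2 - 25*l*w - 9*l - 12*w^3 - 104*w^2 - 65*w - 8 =-2*l^2 - 16*l - 12*w^3 + w^2*(-14*l - 98) + w*(-2*l^2 - 30*l - 100) - 14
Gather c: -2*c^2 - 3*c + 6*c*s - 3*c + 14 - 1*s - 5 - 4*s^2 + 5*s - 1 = -2*c^2 + c*(6*s - 6) - 4*s^2 + 4*s + 8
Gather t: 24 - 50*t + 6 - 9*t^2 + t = -9*t^2 - 49*t + 30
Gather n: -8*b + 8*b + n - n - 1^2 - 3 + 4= 0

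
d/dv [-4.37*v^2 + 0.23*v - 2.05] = 0.23 - 8.74*v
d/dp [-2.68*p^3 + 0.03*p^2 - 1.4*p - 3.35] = -8.04*p^2 + 0.06*p - 1.4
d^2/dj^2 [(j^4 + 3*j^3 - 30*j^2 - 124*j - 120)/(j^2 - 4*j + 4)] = 2*(j^4 - 8*j^3 + 24*j^2 - 208*j - 976)/(j^4 - 8*j^3 + 24*j^2 - 32*j + 16)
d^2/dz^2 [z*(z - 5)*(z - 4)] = 6*z - 18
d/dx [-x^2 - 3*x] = -2*x - 3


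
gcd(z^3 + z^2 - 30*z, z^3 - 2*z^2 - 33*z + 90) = z^2 + z - 30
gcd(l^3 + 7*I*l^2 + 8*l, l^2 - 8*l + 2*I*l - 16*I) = 1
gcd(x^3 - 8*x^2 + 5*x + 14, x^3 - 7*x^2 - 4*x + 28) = x^2 - 9*x + 14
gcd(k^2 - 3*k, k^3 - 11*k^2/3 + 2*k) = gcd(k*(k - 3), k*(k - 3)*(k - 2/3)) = k^2 - 3*k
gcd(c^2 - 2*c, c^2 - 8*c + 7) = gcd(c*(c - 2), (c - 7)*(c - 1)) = 1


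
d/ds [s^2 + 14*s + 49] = 2*s + 14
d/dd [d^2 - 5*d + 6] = 2*d - 5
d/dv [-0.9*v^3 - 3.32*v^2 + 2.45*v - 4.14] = -2.7*v^2 - 6.64*v + 2.45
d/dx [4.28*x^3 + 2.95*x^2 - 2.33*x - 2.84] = 12.84*x^2 + 5.9*x - 2.33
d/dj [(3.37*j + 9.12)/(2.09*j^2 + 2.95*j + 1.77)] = (7.0433*j^2 + 9.9415*j - (3.37*j + 9.12)*(4.18*j + 2.95) + 5.9649)/(2.09*j^2 + 2.95*j + 1.77)^2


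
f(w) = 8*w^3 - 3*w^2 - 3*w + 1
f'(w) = 24*w^2 - 6*w - 3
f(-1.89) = -58.06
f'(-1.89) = 94.07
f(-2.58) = -148.62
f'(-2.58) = 172.23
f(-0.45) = 1.01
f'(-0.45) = 4.56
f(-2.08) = -77.73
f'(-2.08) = 113.31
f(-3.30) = -309.27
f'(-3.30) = 278.16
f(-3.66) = -420.43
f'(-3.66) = 340.45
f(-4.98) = -1046.51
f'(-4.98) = 622.09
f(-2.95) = -221.64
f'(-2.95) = 223.56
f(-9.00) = -6047.00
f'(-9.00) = 1995.00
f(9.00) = 5563.00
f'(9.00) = 1887.00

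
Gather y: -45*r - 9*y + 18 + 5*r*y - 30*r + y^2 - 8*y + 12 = -75*r + y^2 + y*(5*r - 17) + 30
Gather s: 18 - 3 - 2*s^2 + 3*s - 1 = -2*s^2 + 3*s + 14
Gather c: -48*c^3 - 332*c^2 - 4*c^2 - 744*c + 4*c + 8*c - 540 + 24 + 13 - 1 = -48*c^3 - 336*c^2 - 732*c - 504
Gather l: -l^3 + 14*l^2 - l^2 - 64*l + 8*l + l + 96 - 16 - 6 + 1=-l^3 + 13*l^2 - 55*l + 75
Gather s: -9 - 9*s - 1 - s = -10*s - 10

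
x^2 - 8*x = x*(x - 8)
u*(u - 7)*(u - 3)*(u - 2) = u^4 - 12*u^3 + 41*u^2 - 42*u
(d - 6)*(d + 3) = d^2 - 3*d - 18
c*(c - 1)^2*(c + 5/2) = c^4 + c^3/2 - 4*c^2 + 5*c/2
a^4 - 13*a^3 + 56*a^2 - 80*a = a*(a - 5)*(a - 4)^2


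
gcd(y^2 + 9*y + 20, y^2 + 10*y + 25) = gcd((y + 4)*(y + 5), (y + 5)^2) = y + 5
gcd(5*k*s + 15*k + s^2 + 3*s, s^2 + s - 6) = s + 3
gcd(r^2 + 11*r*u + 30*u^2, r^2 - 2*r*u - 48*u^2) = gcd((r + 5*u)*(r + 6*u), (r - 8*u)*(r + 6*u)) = r + 6*u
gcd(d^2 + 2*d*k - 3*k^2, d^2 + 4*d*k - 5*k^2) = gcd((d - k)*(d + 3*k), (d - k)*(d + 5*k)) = d - k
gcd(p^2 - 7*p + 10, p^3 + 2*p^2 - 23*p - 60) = p - 5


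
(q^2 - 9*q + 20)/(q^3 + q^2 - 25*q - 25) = (q - 4)/(q^2 + 6*q + 5)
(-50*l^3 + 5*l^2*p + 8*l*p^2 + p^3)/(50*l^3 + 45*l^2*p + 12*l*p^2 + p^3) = (-2*l + p)/(2*l + p)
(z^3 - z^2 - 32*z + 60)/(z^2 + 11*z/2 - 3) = 2*(z^2 - 7*z + 10)/(2*z - 1)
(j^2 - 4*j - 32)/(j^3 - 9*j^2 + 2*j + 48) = (j + 4)/(j^2 - j - 6)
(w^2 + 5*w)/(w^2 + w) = (w + 5)/(w + 1)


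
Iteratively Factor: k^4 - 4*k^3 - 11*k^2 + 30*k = (k + 3)*(k^3 - 7*k^2 + 10*k) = (k - 2)*(k + 3)*(k^2 - 5*k) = k*(k - 2)*(k + 3)*(k - 5)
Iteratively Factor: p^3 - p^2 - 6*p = (p)*(p^2 - p - 6) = p*(p - 3)*(p + 2)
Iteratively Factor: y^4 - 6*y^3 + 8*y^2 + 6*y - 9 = (y - 3)*(y^3 - 3*y^2 - y + 3) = (y - 3)*(y + 1)*(y^2 - 4*y + 3) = (y - 3)*(y - 1)*(y + 1)*(y - 3)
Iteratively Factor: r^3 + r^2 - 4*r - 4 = (r + 2)*(r^2 - r - 2) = (r - 2)*(r + 2)*(r + 1)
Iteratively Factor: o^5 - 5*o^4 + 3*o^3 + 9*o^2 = (o - 3)*(o^4 - 2*o^3 - 3*o^2) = o*(o - 3)*(o^3 - 2*o^2 - 3*o) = o*(o - 3)*(o + 1)*(o^2 - 3*o) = o*(o - 3)^2*(o + 1)*(o)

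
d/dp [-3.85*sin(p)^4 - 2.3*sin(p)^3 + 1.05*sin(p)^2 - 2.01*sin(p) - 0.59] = (-15.4*sin(p)^3 - 6.9*sin(p)^2 + 2.1*sin(p) - 2.01)*cos(p)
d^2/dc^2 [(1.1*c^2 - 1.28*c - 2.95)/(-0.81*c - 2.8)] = -19.18309/(0.531441*c^3 + 5.51124*c^2 + 19.0512*c + 21.952)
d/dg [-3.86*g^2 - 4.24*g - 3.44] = -7.72*g - 4.24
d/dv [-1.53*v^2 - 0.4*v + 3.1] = -3.06*v - 0.4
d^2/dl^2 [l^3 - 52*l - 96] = 6*l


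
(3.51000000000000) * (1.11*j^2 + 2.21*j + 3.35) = 3.8961*j^2 + 7.7571*j + 11.7585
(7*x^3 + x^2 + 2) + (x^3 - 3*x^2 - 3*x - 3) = 8*x^3 - 2*x^2 - 3*x - 1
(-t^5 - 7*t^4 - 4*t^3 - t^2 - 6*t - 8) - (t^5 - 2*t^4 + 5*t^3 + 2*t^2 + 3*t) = -2*t^5 - 5*t^4 - 9*t^3 - 3*t^2 - 9*t - 8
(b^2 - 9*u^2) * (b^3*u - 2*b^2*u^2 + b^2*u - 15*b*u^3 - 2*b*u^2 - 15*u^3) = b^5*u - 2*b^4*u^2 + b^4*u - 24*b^3*u^3 - 2*b^3*u^2 + 18*b^2*u^4 - 24*b^2*u^3 + 135*b*u^5 + 18*b*u^4 + 135*u^5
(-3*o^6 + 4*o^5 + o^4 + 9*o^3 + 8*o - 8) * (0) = 0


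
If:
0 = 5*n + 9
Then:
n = -9/5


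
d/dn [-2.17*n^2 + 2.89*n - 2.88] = 2.89 - 4.34*n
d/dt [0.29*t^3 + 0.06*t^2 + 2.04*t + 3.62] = 0.87*t^2 + 0.12*t + 2.04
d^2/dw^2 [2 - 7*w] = 0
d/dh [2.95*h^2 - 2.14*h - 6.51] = 5.9*h - 2.14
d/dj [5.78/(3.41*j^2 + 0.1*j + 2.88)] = (-39.4196*j - 0.578)/(3.41*j^2 + 0.1*j + 2.88)^2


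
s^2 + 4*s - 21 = (s - 3)*(s + 7)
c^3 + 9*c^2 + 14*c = c*(c + 2)*(c + 7)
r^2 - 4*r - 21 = (r - 7)*(r + 3)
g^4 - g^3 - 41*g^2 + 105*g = g*(g - 5)*(g - 3)*(g + 7)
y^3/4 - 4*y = y*(y/4 + 1)*(y - 4)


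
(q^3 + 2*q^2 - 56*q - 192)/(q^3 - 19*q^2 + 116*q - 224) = (q^2 + 10*q + 24)/(q^2 - 11*q + 28)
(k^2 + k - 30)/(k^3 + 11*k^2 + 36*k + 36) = (k - 5)/(k^2 + 5*k + 6)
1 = 1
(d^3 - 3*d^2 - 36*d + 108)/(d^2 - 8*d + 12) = (d^2 + 3*d - 18)/(d - 2)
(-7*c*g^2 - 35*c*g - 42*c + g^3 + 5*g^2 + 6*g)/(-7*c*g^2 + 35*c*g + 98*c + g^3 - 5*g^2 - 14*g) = (g + 3)/(g - 7)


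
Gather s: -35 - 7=-42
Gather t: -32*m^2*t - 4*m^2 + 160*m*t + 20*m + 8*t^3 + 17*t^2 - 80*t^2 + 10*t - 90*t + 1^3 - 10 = -4*m^2 + 20*m + 8*t^3 - 63*t^2 + t*(-32*m^2 + 160*m - 80) - 9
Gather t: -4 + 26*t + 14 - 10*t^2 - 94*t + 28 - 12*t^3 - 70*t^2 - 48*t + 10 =-12*t^3 - 80*t^2 - 116*t + 48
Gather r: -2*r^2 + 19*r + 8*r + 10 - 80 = -2*r^2 + 27*r - 70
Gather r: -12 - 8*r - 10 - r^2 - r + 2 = -r^2 - 9*r - 20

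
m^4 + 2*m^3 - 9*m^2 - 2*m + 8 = (m - 2)*(m - 1)*(m + 1)*(m + 4)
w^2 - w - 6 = (w - 3)*(w + 2)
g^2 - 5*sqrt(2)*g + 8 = (g - 4*sqrt(2))*(g - sqrt(2))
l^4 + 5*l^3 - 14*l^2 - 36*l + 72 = (l - 2)^2*(l + 3)*(l + 6)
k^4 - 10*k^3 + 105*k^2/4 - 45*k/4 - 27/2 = (k - 6)*(k - 3)*(k - 3/2)*(k + 1/2)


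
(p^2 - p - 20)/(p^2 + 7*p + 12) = (p - 5)/(p + 3)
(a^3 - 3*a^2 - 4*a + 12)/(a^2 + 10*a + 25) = (a^3 - 3*a^2 - 4*a + 12)/(a^2 + 10*a + 25)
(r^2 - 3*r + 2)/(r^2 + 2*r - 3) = (r - 2)/(r + 3)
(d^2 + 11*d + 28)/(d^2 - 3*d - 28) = (d + 7)/(d - 7)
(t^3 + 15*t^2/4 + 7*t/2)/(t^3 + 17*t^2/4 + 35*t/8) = 2*(t + 2)/(2*t + 5)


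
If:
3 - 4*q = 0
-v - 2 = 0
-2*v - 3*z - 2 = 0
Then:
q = 3/4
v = -2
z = 2/3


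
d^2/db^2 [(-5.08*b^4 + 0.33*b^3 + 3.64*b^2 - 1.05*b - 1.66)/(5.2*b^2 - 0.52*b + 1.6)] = (-274.7264*b^6 + 82.4179200000001*b^5 - 261.835392*b^4 + 25.213344*b^3 - 608.73216*b^2 + 84.41664*b + 43.614272)/(140.608*b^6 - 42.1824*b^5 + 134.01024*b^4 - 26.099008*b^3 + 41.23392*b^2 - 3.9936*b + 4.096)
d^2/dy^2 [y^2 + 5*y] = 2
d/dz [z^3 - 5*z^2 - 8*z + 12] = 3*z^2 - 10*z - 8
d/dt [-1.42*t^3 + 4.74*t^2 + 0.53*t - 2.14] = -4.26*t^2 + 9.48*t + 0.53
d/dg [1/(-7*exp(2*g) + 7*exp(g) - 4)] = (14*exp(g) - 7)*exp(g)/(7*exp(2*g) - 7*exp(g) + 4)^2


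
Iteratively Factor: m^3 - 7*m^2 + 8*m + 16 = (m - 4)*(m^2 - 3*m - 4) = (m - 4)*(m + 1)*(m - 4)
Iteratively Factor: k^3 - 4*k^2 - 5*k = (k - 5)*(k^2 + k) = k*(k - 5)*(k + 1)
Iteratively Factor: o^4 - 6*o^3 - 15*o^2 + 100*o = (o - 5)*(o^3 - o^2 - 20*o) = o*(o - 5)*(o^2 - o - 20) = o*(o - 5)^2*(o + 4)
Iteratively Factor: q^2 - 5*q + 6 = (q - 3)*(q - 2)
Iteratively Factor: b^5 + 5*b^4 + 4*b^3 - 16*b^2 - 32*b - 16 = (b - 2)*(b^4 + 7*b^3 + 18*b^2 + 20*b + 8) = (b - 2)*(b + 2)*(b^3 + 5*b^2 + 8*b + 4) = (b - 2)*(b + 1)*(b + 2)*(b^2 + 4*b + 4) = (b - 2)*(b + 1)*(b + 2)^2*(b + 2)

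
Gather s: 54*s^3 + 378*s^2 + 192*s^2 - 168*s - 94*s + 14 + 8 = 54*s^3 + 570*s^2 - 262*s + 22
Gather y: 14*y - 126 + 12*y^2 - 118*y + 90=12*y^2 - 104*y - 36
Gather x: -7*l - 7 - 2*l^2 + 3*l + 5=-2*l^2 - 4*l - 2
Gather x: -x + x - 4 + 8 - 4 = 0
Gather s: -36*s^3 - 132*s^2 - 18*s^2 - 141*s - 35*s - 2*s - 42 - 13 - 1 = -36*s^3 - 150*s^2 - 178*s - 56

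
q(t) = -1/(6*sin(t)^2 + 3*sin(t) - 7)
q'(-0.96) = -0.13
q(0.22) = 0.17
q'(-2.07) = 0.14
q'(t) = -(-12*sin(t)*cos(t) - 3*cos(t))/(6*sin(t)^2 + 3*sin(t) - 7)^2 = 3*(4*sin(t) + 1)*cos(t)/(6*sin(t)^2 + 3*sin(t) - 7)^2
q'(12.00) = -0.06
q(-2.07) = 0.20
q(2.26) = 0.90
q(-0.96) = 0.18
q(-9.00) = 0.14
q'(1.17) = 7.61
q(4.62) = 0.25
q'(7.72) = 0.57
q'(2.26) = -6.32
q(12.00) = 0.15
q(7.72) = -0.54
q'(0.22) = 0.15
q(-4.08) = 1.48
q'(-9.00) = 0.03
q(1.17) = -1.18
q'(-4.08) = -16.38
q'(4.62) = 0.05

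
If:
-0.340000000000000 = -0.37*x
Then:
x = 0.92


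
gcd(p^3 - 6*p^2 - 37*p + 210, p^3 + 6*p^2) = p + 6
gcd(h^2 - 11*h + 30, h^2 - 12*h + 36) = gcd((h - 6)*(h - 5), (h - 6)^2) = h - 6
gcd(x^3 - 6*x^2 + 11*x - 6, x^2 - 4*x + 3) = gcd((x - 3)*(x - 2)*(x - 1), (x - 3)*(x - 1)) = x^2 - 4*x + 3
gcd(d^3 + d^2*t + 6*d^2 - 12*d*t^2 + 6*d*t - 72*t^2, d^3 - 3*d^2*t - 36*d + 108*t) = -d^2 + 3*d*t - 6*d + 18*t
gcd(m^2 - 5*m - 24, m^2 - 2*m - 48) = m - 8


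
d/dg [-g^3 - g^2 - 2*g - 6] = -3*g^2 - 2*g - 2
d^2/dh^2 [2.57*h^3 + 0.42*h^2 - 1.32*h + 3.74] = 15.42*h + 0.84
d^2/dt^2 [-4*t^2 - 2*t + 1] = -8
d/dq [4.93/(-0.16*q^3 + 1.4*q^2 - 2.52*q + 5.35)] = (2.3664*q^2 - 13.804*q + 12.4236)/(0.16*q^3 - 1.4*q^2 + 2.52*q - 5.35)^2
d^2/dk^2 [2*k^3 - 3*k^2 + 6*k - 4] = 12*k - 6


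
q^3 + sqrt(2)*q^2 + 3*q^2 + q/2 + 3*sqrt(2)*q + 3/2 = (q + 3)*(q + sqrt(2)/2)^2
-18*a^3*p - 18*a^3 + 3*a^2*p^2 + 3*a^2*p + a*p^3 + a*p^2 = (-3*a + p)*(6*a + p)*(a*p + a)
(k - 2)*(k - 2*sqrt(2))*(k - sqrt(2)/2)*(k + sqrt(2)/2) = k^4 - 2*sqrt(2)*k^3 - 2*k^3 - k^2/2 + 4*sqrt(2)*k^2 + k + sqrt(2)*k - 2*sqrt(2)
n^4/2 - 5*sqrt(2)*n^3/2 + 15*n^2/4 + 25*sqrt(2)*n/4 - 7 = (n/2 + sqrt(2)/2)*(n - 7*sqrt(2)/2)*(n - 2*sqrt(2))*(n - sqrt(2)/2)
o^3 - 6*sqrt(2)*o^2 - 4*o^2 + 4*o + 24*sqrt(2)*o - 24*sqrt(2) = (o - 2)^2*(o - 6*sqrt(2))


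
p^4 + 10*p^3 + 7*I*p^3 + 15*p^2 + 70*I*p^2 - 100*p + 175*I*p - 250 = (p + 5)^2*(p + 2*I)*(p + 5*I)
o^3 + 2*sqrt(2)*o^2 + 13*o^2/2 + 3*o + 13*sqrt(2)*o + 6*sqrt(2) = (o + 1/2)*(o + 6)*(o + 2*sqrt(2))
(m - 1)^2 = m^2 - 2*m + 1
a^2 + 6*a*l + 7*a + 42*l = (a + 7)*(a + 6*l)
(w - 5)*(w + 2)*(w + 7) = w^3 + 4*w^2 - 31*w - 70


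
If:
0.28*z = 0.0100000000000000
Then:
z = 0.04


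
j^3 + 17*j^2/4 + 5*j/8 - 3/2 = (j - 1/2)*(j + 3/4)*(j + 4)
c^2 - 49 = (c - 7)*(c + 7)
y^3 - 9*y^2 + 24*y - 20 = (y - 5)*(y - 2)^2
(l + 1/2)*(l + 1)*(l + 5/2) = l^3 + 4*l^2 + 17*l/4 + 5/4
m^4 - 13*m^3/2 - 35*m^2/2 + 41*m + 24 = (m - 8)*(m - 2)*(m + 1/2)*(m + 3)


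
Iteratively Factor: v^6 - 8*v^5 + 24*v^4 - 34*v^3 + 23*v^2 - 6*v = (v - 2)*(v^5 - 6*v^4 + 12*v^3 - 10*v^2 + 3*v) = (v - 3)*(v - 2)*(v^4 - 3*v^3 + 3*v^2 - v) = (v - 3)*(v - 2)*(v - 1)*(v^3 - 2*v^2 + v) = (v - 3)*(v - 2)*(v - 1)^2*(v^2 - v) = v*(v - 3)*(v - 2)*(v - 1)^2*(v - 1)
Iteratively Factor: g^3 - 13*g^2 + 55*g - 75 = (g - 5)*(g^2 - 8*g + 15) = (g - 5)^2*(g - 3)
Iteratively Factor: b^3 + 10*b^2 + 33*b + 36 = (b + 3)*(b^2 + 7*b + 12) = (b + 3)*(b + 4)*(b + 3)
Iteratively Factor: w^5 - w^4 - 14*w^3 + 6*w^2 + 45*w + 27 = (w + 3)*(w^4 - 4*w^3 - 2*w^2 + 12*w + 9) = (w - 3)*(w + 3)*(w^3 - w^2 - 5*w - 3) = (w - 3)*(w + 1)*(w + 3)*(w^2 - 2*w - 3) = (w - 3)^2*(w + 1)*(w + 3)*(w + 1)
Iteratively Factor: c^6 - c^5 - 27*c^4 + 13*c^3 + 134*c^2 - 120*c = (c + 3)*(c^5 - 4*c^4 - 15*c^3 + 58*c^2 - 40*c) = (c - 2)*(c + 3)*(c^4 - 2*c^3 - 19*c^2 + 20*c) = c*(c - 2)*(c + 3)*(c^3 - 2*c^2 - 19*c + 20) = c*(c - 2)*(c - 1)*(c + 3)*(c^2 - c - 20) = c*(c - 2)*(c - 1)*(c + 3)*(c + 4)*(c - 5)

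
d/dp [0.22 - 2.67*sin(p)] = -2.67*cos(p)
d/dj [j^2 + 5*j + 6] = 2*j + 5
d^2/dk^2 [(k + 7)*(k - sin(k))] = (k + 7)*sin(k) - 2*cos(k) + 2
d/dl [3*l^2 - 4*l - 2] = 6*l - 4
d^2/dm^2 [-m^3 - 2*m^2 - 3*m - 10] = -6*m - 4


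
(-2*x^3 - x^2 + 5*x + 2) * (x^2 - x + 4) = -2*x^5 + x^4 - 2*x^3 - 7*x^2 + 18*x + 8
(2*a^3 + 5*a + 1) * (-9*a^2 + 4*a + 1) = -18*a^5 + 8*a^4 - 43*a^3 + 11*a^2 + 9*a + 1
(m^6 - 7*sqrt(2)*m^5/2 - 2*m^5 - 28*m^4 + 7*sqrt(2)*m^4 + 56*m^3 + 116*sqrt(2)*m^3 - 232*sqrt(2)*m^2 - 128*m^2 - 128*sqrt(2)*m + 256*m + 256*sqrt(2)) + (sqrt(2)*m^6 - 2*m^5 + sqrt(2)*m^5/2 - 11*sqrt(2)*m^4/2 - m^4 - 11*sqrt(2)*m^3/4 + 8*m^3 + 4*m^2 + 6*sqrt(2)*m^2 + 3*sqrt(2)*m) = m^6 + sqrt(2)*m^6 - 3*sqrt(2)*m^5 - 4*m^5 - 29*m^4 + 3*sqrt(2)*m^4/2 + 64*m^3 + 453*sqrt(2)*m^3/4 - 226*sqrt(2)*m^2 - 124*m^2 - 125*sqrt(2)*m + 256*m + 256*sqrt(2)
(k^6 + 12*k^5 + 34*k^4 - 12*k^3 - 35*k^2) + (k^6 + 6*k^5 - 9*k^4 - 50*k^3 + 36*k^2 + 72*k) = 2*k^6 + 18*k^5 + 25*k^4 - 62*k^3 + k^2 + 72*k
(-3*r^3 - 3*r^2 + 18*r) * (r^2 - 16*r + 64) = -3*r^5 + 45*r^4 - 126*r^3 - 480*r^2 + 1152*r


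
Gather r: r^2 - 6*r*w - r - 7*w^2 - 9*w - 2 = r^2 + r*(-6*w - 1) - 7*w^2 - 9*w - 2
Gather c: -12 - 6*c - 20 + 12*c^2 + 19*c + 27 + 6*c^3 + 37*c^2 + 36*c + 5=6*c^3 + 49*c^2 + 49*c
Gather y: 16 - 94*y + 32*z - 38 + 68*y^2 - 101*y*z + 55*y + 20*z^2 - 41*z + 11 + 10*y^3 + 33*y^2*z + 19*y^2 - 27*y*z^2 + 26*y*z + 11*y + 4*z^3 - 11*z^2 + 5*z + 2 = 10*y^3 + y^2*(33*z + 87) + y*(-27*z^2 - 75*z - 28) + 4*z^3 + 9*z^2 - 4*z - 9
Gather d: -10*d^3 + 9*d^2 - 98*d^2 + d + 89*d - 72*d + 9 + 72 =-10*d^3 - 89*d^2 + 18*d + 81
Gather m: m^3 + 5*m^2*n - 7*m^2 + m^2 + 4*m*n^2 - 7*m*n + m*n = m^3 + m^2*(5*n - 6) + m*(4*n^2 - 6*n)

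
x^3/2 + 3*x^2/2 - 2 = (x/2 + 1)*(x - 1)*(x + 2)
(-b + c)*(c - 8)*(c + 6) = -b*c^2 + 2*b*c + 48*b + c^3 - 2*c^2 - 48*c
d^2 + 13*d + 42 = (d + 6)*(d + 7)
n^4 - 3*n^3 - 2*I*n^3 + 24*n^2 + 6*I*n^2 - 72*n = n*(n - 3)*(n - 6*I)*(n + 4*I)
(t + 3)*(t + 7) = t^2 + 10*t + 21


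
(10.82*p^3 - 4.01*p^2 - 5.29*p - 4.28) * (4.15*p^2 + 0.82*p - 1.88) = 44.903*p^5 - 7.7691*p^4 - 45.5833*p^3 - 14.561*p^2 + 6.4356*p + 8.0464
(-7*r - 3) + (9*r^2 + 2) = 9*r^2 - 7*r - 1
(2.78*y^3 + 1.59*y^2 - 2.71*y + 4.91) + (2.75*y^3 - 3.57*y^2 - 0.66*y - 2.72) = 5.53*y^3 - 1.98*y^2 - 3.37*y + 2.19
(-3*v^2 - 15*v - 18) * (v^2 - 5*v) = -3*v^4 + 57*v^2 + 90*v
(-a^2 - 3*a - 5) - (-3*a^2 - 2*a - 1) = 2*a^2 - a - 4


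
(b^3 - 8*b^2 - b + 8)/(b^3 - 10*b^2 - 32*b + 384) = (b^2 - 1)/(b^2 - 2*b - 48)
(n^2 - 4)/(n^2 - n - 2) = (n + 2)/(n + 1)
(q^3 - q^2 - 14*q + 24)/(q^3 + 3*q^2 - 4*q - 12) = (q^2 + q - 12)/(q^2 + 5*q + 6)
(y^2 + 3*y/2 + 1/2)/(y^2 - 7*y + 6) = (2*y^2 + 3*y + 1)/(2*(y^2 - 7*y + 6))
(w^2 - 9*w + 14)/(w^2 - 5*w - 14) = (w - 2)/(w + 2)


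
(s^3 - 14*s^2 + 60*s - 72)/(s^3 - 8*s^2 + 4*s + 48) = (s^2 - 8*s + 12)/(s^2 - 2*s - 8)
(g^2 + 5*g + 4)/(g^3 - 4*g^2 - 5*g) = (g + 4)/(g*(g - 5))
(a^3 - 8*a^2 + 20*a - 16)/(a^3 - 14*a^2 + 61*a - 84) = (a^2 - 4*a + 4)/(a^2 - 10*a + 21)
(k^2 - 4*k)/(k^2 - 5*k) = (k - 4)/(k - 5)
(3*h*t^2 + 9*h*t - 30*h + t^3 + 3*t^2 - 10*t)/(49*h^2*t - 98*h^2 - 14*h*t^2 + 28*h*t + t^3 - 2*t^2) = (3*h*t + 15*h + t^2 + 5*t)/(49*h^2 - 14*h*t + t^2)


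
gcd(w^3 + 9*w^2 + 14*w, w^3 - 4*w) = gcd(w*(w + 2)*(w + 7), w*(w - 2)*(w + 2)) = w^2 + 2*w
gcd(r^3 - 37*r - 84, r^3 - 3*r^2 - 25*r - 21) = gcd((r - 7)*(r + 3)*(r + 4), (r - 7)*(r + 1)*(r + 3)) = r^2 - 4*r - 21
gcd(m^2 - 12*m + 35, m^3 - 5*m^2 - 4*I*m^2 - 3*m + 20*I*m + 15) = m - 5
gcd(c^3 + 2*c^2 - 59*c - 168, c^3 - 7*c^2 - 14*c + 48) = c^2 - 5*c - 24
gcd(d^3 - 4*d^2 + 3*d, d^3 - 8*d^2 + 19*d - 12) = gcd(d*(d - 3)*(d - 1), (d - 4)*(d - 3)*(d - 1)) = d^2 - 4*d + 3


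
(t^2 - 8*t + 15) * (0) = 0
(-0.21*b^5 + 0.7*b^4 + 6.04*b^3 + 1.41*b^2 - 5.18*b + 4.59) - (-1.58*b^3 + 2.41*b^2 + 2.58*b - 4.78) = -0.21*b^5 + 0.7*b^4 + 7.62*b^3 - 1.0*b^2 - 7.76*b + 9.37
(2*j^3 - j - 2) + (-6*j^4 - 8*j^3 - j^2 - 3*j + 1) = -6*j^4 - 6*j^3 - j^2 - 4*j - 1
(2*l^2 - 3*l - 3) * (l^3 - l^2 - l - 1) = 2*l^5 - 5*l^4 - 2*l^3 + 4*l^2 + 6*l + 3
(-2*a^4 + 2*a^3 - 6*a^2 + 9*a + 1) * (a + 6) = -2*a^5 - 10*a^4 + 6*a^3 - 27*a^2 + 55*a + 6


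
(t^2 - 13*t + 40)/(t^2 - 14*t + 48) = (t - 5)/(t - 6)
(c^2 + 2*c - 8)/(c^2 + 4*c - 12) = (c + 4)/(c + 6)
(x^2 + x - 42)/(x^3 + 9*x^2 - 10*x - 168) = (x - 6)/(x^2 + 2*x - 24)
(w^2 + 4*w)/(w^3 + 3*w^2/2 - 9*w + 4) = 2*w/(2*w^2 - 5*w + 2)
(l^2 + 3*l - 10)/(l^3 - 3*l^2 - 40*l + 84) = (l + 5)/(l^2 - l - 42)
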